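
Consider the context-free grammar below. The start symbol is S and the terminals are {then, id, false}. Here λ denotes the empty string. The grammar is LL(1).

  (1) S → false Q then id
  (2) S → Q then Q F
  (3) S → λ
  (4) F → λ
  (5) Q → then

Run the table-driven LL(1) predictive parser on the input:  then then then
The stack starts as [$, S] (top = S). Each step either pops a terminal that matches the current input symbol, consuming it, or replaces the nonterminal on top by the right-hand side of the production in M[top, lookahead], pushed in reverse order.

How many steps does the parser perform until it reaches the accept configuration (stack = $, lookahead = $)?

     Stack            Input             Action
  1  $ S              then then then $  expand S → Q then Q F
  2  $ F Q then Q     then then then $  expand Q → then
  3  $ F Q then then  then then then $  match then
  4  $ F Q then       then then $       match then
  5  $ F Q            then $            expand Q → then
  6  $ F then         then $            match then
  7  $ F              $                 expand F → λ
Accept reached after 7 steps.

7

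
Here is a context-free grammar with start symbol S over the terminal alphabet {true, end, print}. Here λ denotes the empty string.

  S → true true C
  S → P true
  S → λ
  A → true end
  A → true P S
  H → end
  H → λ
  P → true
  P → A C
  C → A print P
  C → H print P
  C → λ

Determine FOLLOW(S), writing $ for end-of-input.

FIRST(A) = {true}
FIRST(H) = {λ, end}
FIRST(P) = {true}  (via A C)
FIRST(C) = {λ, end, print, true}  (via A print P, H print P)
FIRST(S) = {λ, true}  (via P true)
FOLLOW(S) includes $ since S is the start symbol.
FOLLOW(H): in C→H print P, H is followed by print P with FIRST {print}. Thus FOLLOW(H) = {print}.
FOLLOW(S): in A→true P S, the suffix after S is empty, so FOLLOW(S) ⊇ FOLLOW(A) = {$, end, print, true}. Thus FOLLOW(S) = {$, end, print, true}.
FOLLOW(A): in P→A C, A is followed by C with FIRST {λ, end, print, true}; in P→A C, the suffix after A is nullable, so FOLLOW(A) ⊇ FOLLOW(P) = {$, end, print, true}; in C→A print P, A is followed by print P with FIRST {print}. Thus FOLLOW(A) = {$, end, print, true}.
FOLLOW(P): in S→P true, P is followed by true with FIRST {true}; in A→true P S, P is followed by S with FIRST {λ, true}; in A→true P S, the suffix after P is nullable, so FOLLOW(P) ⊇ FOLLOW(A) = {$, end, print, true}; in C→A print P, the suffix after P is empty, so FOLLOW(P) ⊇ FOLLOW(C) = {$, end, print, true}; in C→H print P, the suffix after P is empty, so FOLLOW(P) ⊇ FOLLOW(C) = {$, end, print, true}. Thus FOLLOW(P) = {$, end, print, true}.
FOLLOW(C): in S→true true C, the suffix after C is empty, so FOLLOW(C) ⊇ FOLLOW(S) = {$, end, print, true}; in P→A C, the suffix after C is empty, so FOLLOW(C) ⊇ FOLLOW(P) = {$, end, print, true}. Thus FOLLOW(C) = {$, end, print, true}.

{$, end, print, true}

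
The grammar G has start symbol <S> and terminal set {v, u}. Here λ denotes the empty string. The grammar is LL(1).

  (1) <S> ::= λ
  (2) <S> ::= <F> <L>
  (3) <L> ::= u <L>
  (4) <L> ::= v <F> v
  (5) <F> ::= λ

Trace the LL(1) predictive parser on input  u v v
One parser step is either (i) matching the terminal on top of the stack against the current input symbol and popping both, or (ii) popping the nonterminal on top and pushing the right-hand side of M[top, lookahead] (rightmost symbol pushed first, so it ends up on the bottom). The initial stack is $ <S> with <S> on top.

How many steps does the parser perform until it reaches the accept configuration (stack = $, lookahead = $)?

8

step 1: stack=$ <S>  input=u v v $  — expand <S> ::= <F> <L>
step 2: stack=$ <L> <F>  input=u v v $  — expand <F> ::= λ
step 3: stack=$ <L>  input=u v v $  — expand <L> ::= u <L>
step 4: stack=$ <L> u  input=u v v $  — match u
step 5: stack=$ <L>  input=v v $  — expand <L> ::= v <F> v
step 6: stack=$ v <F> v  input=v v $  — match v
step 7: stack=$ v <F>  input=v $  — expand <F> ::= λ
step 8: stack=$ v  input=v $  — match v
Accept reached after 8 steps.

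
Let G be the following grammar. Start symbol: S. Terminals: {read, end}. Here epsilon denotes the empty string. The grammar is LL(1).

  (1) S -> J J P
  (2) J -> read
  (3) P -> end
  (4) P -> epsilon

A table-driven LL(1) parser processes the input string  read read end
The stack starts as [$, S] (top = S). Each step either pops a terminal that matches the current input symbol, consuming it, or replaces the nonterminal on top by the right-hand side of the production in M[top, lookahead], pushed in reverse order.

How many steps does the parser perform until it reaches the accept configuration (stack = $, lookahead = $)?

step 1: stack=$ S  input=read read end $  — expand S -> J J P
step 2: stack=$ P J J  input=read read end $  — expand J -> read
step 3: stack=$ P J read  input=read read end $  — match read
step 4: stack=$ P J  input=read end $  — expand J -> read
step 5: stack=$ P read  input=read end $  — match read
step 6: stack=$ P  input=end $  — expand P -> end
step 7: stack=$ end  input=end $  — match end
Accept reached after 7 steps.

7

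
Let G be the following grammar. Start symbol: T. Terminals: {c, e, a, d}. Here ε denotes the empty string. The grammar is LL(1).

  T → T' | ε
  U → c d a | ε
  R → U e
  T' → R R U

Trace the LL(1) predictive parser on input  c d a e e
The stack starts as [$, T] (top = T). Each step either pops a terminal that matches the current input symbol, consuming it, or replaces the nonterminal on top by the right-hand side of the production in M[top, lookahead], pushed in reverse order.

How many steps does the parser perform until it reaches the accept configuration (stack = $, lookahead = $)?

12

step 1: stack=$ T  input=c d a e e $  — expand T → T'
step 2: stack=$ T'  input=c d a e e $  — expand T' → R R U
step 3: stack=$ U R R  input=c d a e e $  — expand R → U e
step 4: stack=$ U R e U  input=c d a e e $  — expand U → c d a
step 5: stack=$ U R e a d c  input=c d a e e $  — match c
step 6: stack=$ U R e a d  input=d a e e $  — match d
step 7: stack=$ U R e a  input=a e e $  — match a
step 8: stack=$ U R e  input=e e $  — match e
step 9: stack=$ U R  input=e $  — expand R → U e
step 10: stack=$ U e U  input=e $  — expand U → ε
step 11: stack=$ U e  input=e $  — match e
step 12: stack=$ U  input=$  — expand U → ε
Accept reached after 12 steps.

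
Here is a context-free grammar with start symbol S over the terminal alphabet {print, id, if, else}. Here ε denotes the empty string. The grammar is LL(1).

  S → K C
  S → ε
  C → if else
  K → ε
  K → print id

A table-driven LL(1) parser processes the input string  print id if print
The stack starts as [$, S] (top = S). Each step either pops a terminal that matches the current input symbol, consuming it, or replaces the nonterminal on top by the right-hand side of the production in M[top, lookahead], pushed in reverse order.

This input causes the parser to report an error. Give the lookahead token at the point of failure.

     Stack         Input                Action
  1  $ S           print id if print $  expand S → K C
  2  $ C K         print id if print $  expand K → print id
  3  $ C id print  print id if print $  match print
  4  $ C id        id if print $        match id
  5  $ C           if print $           expand C → if else
  6  $ else if     if print $           match if
  7  $ else        print $              error: top is terminal else but lookahead is print

print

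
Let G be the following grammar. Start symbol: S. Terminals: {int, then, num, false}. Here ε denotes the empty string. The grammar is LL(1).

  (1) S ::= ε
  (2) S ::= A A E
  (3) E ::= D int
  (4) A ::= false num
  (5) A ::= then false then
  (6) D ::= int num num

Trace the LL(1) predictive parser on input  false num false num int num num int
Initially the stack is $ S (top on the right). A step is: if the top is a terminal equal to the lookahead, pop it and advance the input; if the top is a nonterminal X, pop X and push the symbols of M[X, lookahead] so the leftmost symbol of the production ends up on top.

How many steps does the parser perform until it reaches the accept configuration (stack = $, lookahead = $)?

13

      Stack              Input                                  Action
   1  $ S                false num false num int num num int $  expand S ::= A A E
   2  $ E A A            false num false num int num num int $  expand A ::= false num
   3  $ E A num false    false num false num int num num int $  match false
   4  $ E A num          num false num int num num int $        match num
   5  $ E A              false num int num num int $            expand A ::= false num
   6  $ E num false      false num int num num int $            match false
   7  $ E num            num int num num int $                  match num
   8  $ E                int num num int $                      expand E ::= D int
   9  $ int D            int num num int $                      expand D ::= int num num
  10  $ int num num int  int num num int $                      match int
  11  $ int num num      num num int $                          match num
  12  $ int num          num int $                              match num
  13  $ int              int $                                  match int
Accept reached after 13 steps.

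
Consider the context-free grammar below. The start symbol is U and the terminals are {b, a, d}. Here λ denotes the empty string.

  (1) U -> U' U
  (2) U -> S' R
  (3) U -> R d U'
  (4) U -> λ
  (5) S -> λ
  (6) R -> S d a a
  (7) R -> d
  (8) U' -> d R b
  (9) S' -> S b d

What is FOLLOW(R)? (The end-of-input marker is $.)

FIRST(S) = {λ}
FIRST(U') = {d}
FIRST(R) = {d}  (via S d a a)
FIRST(S') = {b}  (via S b d)
FIRST(U) = {λ, b, d}  (via U' U, S' R, R d U')
FOLLOW(U) includes $ since U is the start symbol.
FOLLOW(U): in U->U' U, the suffix after U is empty (adds nothing new). Thus FOLLOW(U) = {$}.
FOLLOW(S): in R->S d a a, S is followed by d a a with FIRST {d}; in S'->S b d, S is followed by b d with FIRST {b}. Thus FOLLOW(S) = {b, d}.
FOLLOW(R): in U->S' R, the suffix after R is empty, so FOLLOW(R) ⊇ FOLLOW(U) = {$}; in U->R d U', R is followed by d U' with FIRST {d}; in U'->d R b, R is followed by b with FIRST {b}. Thus FOLLOW(R) = {$, b, d}.
FOLLOW(U'): in U->U' U, U' is followed by U with FIRST {λ, b, d}; in U->U' U, the suffix after U' is nullable, so FOLLOW(U') ⊇ FOLLOW(U) = {$}; in U->R d U', the suffix after U' is empty, so FOLLOW(U') ⊇ FOLLOW(U) = {$}. Thus FOLLOW(U') = {$, b, d}.
FOLLOW(S'): in U->S' R, S' is followed by R with FIRST {d}. Thus FOLLOW(S') = {d}.

{$, b, d}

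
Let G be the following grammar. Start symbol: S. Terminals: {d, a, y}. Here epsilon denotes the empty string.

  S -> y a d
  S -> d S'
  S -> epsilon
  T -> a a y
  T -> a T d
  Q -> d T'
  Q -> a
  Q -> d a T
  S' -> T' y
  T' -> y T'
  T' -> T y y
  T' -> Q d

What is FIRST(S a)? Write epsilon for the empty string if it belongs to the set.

FIRST(S) = {epsilon, d, y}
FIRST(T) = {a}
FIRST(Q) = {a, d}
FIRST(T') = {a, d, y}  (via T y y, Q d)
FIRST(S') = {a, d, y}  (via T' y)
FIRST(S a): take FIRST of each symbol in turn, carrying on past any symbol whose FIRST contains epsilon; result {a, d, y}.

{a, d, y}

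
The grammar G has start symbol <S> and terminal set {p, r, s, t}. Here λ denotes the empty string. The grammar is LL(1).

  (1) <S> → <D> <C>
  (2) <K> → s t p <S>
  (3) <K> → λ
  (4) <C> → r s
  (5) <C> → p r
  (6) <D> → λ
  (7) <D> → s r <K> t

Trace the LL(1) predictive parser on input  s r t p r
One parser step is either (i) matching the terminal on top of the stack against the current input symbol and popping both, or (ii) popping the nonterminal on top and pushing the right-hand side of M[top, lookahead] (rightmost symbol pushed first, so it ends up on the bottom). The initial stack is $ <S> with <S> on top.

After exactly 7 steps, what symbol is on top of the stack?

     Stack            Input        Action
  1  $ <S>            s r t p r $  expand <S> → <D> <C>
  2  $ <C> <D>        s r t p r $  expand <D> → s r <K> t
  3  $ <C> t <K> r s  s r t p r $  match s
  4  $ <C> t <K> r    r t p r $    match r
  5  $ <C> t <K>      t p r $      expand <K> → λ
  6  $ <C> t          t p r $      match t
  7  $ <C>            p r $        expand <C> → p r
Stack after step 7: $ r p (top = p).

p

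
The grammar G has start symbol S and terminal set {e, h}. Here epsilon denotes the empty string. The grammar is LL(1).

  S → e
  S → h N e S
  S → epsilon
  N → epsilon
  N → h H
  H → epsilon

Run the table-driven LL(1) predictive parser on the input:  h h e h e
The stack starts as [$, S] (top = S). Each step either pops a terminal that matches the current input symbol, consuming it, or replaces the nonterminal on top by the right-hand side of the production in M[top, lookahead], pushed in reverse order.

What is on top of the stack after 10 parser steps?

step 1: stack=$ S  input=h h e h e $  — expand S → h N e S
step 2: stack=$ S e N h  input=h h e h e $  — match h
step 3: stack=$ S e N  input=h e h e $  — expand N → h H
step 4: stack=$ S e H h  input=h e h e $  — match h
step 5: stack=$ S e H  input=e h e $  — expand H → epsilon
step 6: stack=$ S e  input=e h e $  — match e
step 7: stack=$ S  input=h e $  — expand S → h N e S
step 8: stack=$ S e N h  input=h e $  — match h
step 9: stack=$ S e N  input=e $  — expand N → epsilon
step 10: stack=$ S e  input=e $  — match e
Stack after step 10: $ S (top = S).

S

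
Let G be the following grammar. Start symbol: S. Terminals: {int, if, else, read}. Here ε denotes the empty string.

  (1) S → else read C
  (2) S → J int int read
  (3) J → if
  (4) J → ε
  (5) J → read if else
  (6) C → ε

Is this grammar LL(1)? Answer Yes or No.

FIRST(S) = {else, if, int, read}
FIRST(J) = {ε, if, read}
FIRST(C) = {ε}
FOLLOW(S) = {$}
FOLLOW(J) = {int}
FOLLOW(C) = {$}
Each cell of M receives at most one production.

Yes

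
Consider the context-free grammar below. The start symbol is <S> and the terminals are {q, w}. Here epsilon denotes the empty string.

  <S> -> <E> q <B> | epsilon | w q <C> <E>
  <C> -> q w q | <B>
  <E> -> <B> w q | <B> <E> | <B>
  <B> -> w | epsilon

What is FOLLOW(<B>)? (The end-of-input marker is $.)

{$, q, w}

FIRST(<B>) = {epsilon, w}
FIRST(<C>) = {epsilon, q, w}  (via <B>)
FIRST(<E>) = {epsilon, w}  (via <B> w q, <B> <E>, <B>)
FIRST(<S>) = {epsilon, q, w}  (via <E> q <B>)
FOLLOW(<S>) includes $ since <S> is the start symbol.
FOLLOW(<S>): <S> appears on no right-hand side. Thus FOLLOW(<S>) = {$}.
FOLLOW(<C>): in <S>->w q <C> <E>, <C> is followed by <E> with FIRST {epsilon, w}; in <S>->w q <C> <E>, the suffix after <C> is nullable, so FOLLOW(<C>) ⊇ FOLLOW(<S>) = {$}. Thus FOLLOW(<C>) = {$, w}.
FOLLOW(<E>): in <S>-><E> q <B>, <E> is followed by q <B> with FIRST {q}; in <S>->w q <C> <E>, the suffix after <E> is empty, so FOLLOW(<E>) ⊇ FOLLOW(<S>) = {$}; in <E>-><B> <E>, the suffix after <E> is empty (adds nothing new). Thus FOLLOW(<E>) = {$, q}.
FOLLOW(<B>): in <S>-><E> q <B>, the suffix after <B> is empty, so FOLLOW(<B>) ⊇ FOLLOW(<S>) = {$}; in <C>-><B>, the suffix after <B> is empty, so FOLLOW(<B>) ⊇ FOLLOW(<C>) = {$, w}; in <E>-><B> w q, <B> is followed by w q with FIRST {w}; in <E>-><B> <E>, <B> is followed by <E> with FIRST {epsilon, w}; in <E>-><B> <E>, the suffix after <B> is nullable, so FOLLOW(<B>) ⊇ FOLLOW(<E>) = {$, q}; in <E>-><B>, the suffix after <B> is empty, so FOLLOW(<B>) ⊇ FOLLOW(<E>) = {$, q}. Thus FOLLOW(<B>) = {$, q, w}.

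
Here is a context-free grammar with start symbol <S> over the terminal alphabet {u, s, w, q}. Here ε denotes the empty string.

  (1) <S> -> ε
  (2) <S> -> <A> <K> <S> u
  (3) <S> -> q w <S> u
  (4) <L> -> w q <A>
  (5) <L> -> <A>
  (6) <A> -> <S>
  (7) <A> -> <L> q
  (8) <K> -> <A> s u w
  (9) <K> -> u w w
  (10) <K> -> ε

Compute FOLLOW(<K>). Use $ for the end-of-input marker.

FIRST(<S>): from <S>->ε we get {ε}; from <S>-><A> <K> <S> u we get {q, s, u, w}; from <S>->q w <S> u we get {q}. So FIRST(<S>) = {ε, q, s, u, w}.
FIRST(<L>): from <L>->w q <A> we get {w}; from <L>-><A> we get {ε, q, s, u, w}. So FIRST(<L>) = {ε, q, s, u, w}.
FIRST(<A>): from <A>-><S> we get {ε, q, s, u, w}; from <A>-><L> q we get {q, s, u, w}. So FIRST(<A>) = {ε, q, s, u, w}.
FIRST(<K>): from <K>-><A> s u w we get {q, s, u, w}; from <K>->u w w we get {u}; from <K>->ε we get {ε}. So FIRST(<K>) = {ε, q, s, u, w}.
FOLLOW(<S>) includes $ since <S> is the start symbol.
FOLLOW(<L>): in <A>-><L> q, <L> is followed by q with FIRST {q}. Thus FOLLOW(<L>) = {q}.
FOLLOW(<A>): in <S>-><A> <K> <S> u, <A> is followed by <K> <S> u with FIRST {q, s, u, w}; in <L>->w q <A>, the suffix after <A> is empty, so FOLLOW(<A>) ⊇ FOLLOW(<L>) = {q}; in <L>-><A>, the suffix after <A> is empty, so FOLLOW(<A>) ⊇ FOLLOW(<L>) = {q}; in <K>-><A> s u w, <A> is followed by s u w with FIRST {s}. Thus FOLLOW(<A>) = {q, s, u, w}.
FOLLOW(<S>): in <S>-><A> <K> <S> u, <S> is followed by u with FIRST {u}; in <S>->q w <S> u, <S> is followed by u with FIRST {u}; in <A>-><S>, the suffix after <S> is empty, so FOLLOW(<S>) ⊇ FOLLOW(<A>) = {q, s, u, w}. Thus FOLLOW(<S>) = {$, q, s, u, w}.
FOLLOW(<K>): in <S>-><A> <K> <S> u, <K> is followed by <S> u with FIRST {q, s, u, w}. Thus FOLLOW(<K>) = {q, s, u, w}.

{q, s, u, w}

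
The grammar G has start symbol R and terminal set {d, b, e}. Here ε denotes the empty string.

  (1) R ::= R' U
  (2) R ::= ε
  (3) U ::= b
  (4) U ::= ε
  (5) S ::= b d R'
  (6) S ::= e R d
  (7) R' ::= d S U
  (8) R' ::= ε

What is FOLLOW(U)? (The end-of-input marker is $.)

FIRST(U) = {ε, b}
FIRST(S) = {b, e}
FIRST(R') = {ε, d}
FIRST(R) = {ε, b, d}  (via R' U)
FOLLOW(R) includes $ since R is the start symbol.
FOLLOW(R): in S::=e R d, R is followed by d with FIRST {d}. Thus FOLLOW(R) = {$, d}.
FOLLOW(U): in R::=R' U, the suffix after U is empty, so FOLLOW(U) ⊇ FOLLOW(R) = {$, d}; in R'::=d S U, the suffix after U is empty, so FOLLOW(U) ⊇ FOLLOW(R') = {$, b, d}. Thus FOLLOW(U) = {$, b, d}.
FOLLOW(S): in R'::=d S U, S is followed by U with FIRST {ε, b}; in R'::=d S U, the suffix after S is nullable, so FOLLOW(S) ⊇ FOLLOW(R') = {$, b, d}. Thus FOLLOW(S) = {$, b, d}.
FOLLOW(R'): in R::=R' U, R' is followed by U with FIRST {ε, b}; in R::=R' U, the suffix after R' is nullable, so FOLLOW(R') ⊇ FOLLOW(R) = {$, d}; in S::=b d R', the suffix after R' is empty, so FOLLOW(R') ⊇ FOLLOW(S) = {$, b, d}. Thus FOLLOW(R') = {$, b, d}.

{$, b, d}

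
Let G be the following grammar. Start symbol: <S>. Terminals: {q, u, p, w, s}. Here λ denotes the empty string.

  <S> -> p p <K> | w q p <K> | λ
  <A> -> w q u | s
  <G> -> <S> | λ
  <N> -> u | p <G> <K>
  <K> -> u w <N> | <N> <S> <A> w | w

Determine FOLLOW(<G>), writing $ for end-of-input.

FIRST(<S>): from <S>->p p <K> we get {p}; from <S>->w q p <K> we get {w}; from <S>->λ we get {λ}. So FIRST(<S>) = {λ, p, w}.
FIRST(<A>): from <A>->w q u we get {w}; from <A>->s we get {s}. So FIRST(<A>) = {s, w}.
FIRST(<N>): from <N>->u we get {u}; from <N>->p <G> <K> we get {p}. So FIRST(<N>) = {p, u}.
FIRST(<G>): from <G>-><S> we get {λ, p, w}; from <G>->λ we get {λ}. So FIRST(<G>) = {λ, p, w}.
FIRST(<K>): from <K>->u w <N> we get {u}; from <K>-><N> <S> <A> w we get {p, u}; from <K>->w we get {w}. So FIRST(<K>) = {p, u, w}.
FOLLOW(<S>) includes $ since <S> is the start symbol.
FOLLOW(<A>): in <K>-><N> <S> <A> w, <A> is followed by w with FIRST {w}. Thus FOLLOW(<A>) = {w}.
FOLLOW(<G>): in <N>->p <G> <K>, <G> is followed by <K> with FIRST {p, u, w}. Thus FOLLOW(<G>) = {p, u, w}.
FOLLOW(<S>): in <G>-><S>, the suffix after <S> is empty, so FOLLOW(<S>) ⊇ FOLLOW(<G>) = {p, u, w}; in <K>-><N> <S> <A> w, <S> is followed by <A> w with FIRST {s, w}. Thus FOLLOW(<S>) = {$, p, s, u, w}.
FOLLOW(<N>): in <K>->u w <N>, the suffix after <N> is empty, so FOLLOW(<N>) ⊇ FOLLOW(<K>) = {$, p, s, u, w}; in <K>-><N> <S> <A> w, <N> is followed by <S> <A> w with FIRST {p, s, w}. Thus FOLLOW(<N>) = {$, p, s, u, w}.
FOLLOW(<K>): in <S>->p p <K>, the suffix after <K> is empty, so FOLLOW(<K>) ⊇ FOLLOW(<S>) = {$, p, s, u, w}; in <S>->w q p <K>, the suffix after <K> is empty, so FOLLOW(<K>) ⊇ FOLLOW(<S>) = {$, p, s, u, w}; in <N>->p <G> <K>, the suffix after <K> is empty, so FOLLOW(<K>) ⊇ FOLLOW(<N>) = {$, p, s, u, w}. Thus FOLLOW(<K>) = {$, p, s, u, w}.

{p, u, w}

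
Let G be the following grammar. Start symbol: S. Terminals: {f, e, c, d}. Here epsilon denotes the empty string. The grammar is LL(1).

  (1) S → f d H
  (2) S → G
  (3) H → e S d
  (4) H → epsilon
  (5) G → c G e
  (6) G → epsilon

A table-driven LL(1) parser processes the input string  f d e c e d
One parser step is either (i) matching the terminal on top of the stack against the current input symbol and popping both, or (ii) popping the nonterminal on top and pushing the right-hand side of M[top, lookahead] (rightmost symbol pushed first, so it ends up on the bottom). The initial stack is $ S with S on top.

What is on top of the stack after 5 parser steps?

S

step 1: stack=$ S  input=f d e c e d $  — expand S → f d H
step 2: stack=$ H d f  input=f d e c e d $  — match f
step 3: stack=$ H d  input=d e c e d $  — match d
step 4: stack=$ H  input=e c e d $  — expand H → e S d
step 5: stack=$ d S e  input=e c e d $  — match e
Stack after step 5: $ d S (top = S).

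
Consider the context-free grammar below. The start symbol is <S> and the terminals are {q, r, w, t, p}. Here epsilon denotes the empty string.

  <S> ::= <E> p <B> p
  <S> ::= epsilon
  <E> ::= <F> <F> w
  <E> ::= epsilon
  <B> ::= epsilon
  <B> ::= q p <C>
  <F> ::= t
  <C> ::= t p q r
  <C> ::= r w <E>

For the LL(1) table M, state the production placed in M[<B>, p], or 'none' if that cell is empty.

<B> ::= epsilon

FIRST(<B>): from <B>::=epsilon we get {epsilon}; from <B>::=q p <C> we get {q}. So FIRST(<B>) = {epsilon, q}.
FIRST(<F>): from <F>::=t we get {t}. So FIRST(<F>) = {t}.
FIRST(<C>): from <C>::=t p q r we get {t}; from <C>::=r w <E> we get {r}. So FIRST(<C>) = {r, t}.
FIRST(<E>): from <E>::=<F> <F> w we get {t}; from <E>::=epsilon we get {epsilon}. So FIRST(<E>) = {epsilon, t}.
FIRST(<S>): from <S>::=<E> p <B> p we get {p, t}; from <S>::=epsilon we get {epsilon}. So FIRST(<S>) = {epsilon, p, t}.
FOLLOW(<S>) includes $ since <S> is the start symbol.
FOLLOW(<B>): in <S>::=<E> p <B> p, <B> is followed by p with FIRST {p}. Thus FOLLOW(<B>) = {p}.
For <B> ::= epsilon: FIRST(epsilon) = {epsilon}, so it goes in M[<B>, t] for t ∈ {}; since epsilon ∈ FIRST, also for every t ∈ FOLLOW(<B>) = {p}.
For <B> ::= q p <C>: FIRST(q p <C>) = {q}, so it goes in M[<B>, t] for t ∈ {q}.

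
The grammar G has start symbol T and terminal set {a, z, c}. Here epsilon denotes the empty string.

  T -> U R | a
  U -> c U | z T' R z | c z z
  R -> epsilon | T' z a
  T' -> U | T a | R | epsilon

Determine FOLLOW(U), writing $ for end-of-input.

FIRST(U): from U->c U we get {c}; from U->z T' R z we get {z}; from U->c z z we get {c}. So FIRST(U) = {c, z}.
FIRST(T): from T->U R we get {c, z}; from T->a we get {a}. So FIRST(T) = {a, c, z}.
FIRST(R): from R->epsilon we get {epsilon}; from R->T' z a we get {a, c, z}. So FIRST(R) = {epsilon, a, c, z}.
FIRST(T'): from T'->U we get {c, z}; from T'->T a we get {a, c, z}; from T'->R we get {epsilon, a, c, z}; from T'->epsilon we get {epsilon}. So FIRST(T') = {epsilon, a, c, z}.
FOLLOW(T) includes $ since T is the start symbol.
FOLLOW(T): in T'->T a, T is followed by a with FIRST {a}. Thus FOLLOW(T) = {$, a}.
FOLLOW(T'): in U->z T' R z, T' is followed by R z with FIRST {a, c, z}; in R->T' z a, T' is followed by z a with FIRST {z}. Thus FOLLOW(T') = {a, c, z}.
FOLLOW(U): in T->U R, U is followed by R with FIRST {epsilon, a, c, z}; in T->U R, the suffix after U is nullable, so FOLLOW(U) ⊇ FOLLOW(T) = {$, a}; in U->c U, the suffix after U is empty (adds nothing new); in T'->U, the suffix after U is empty, so FOLLOW(U) ⊇ FOLLOW(T') = {a, c, z}. Thus FOLLOW(U) = {$, a, c, z}.
FOLLOW(R): in T->U R, the suffix after R is empty, so FOLLOW(R) ⊇ FOLLOW(T) = {$, a}; in U->z T' R z, R is followed by z with FIRST {z}; in T'->R, the suffix after R is empty, so FOLLOW(R) ⊇ FOLLOW(T') = {a, c, z}. Thus FOLLOW(R) = {$, a, c, z}.

{$, a, c, z}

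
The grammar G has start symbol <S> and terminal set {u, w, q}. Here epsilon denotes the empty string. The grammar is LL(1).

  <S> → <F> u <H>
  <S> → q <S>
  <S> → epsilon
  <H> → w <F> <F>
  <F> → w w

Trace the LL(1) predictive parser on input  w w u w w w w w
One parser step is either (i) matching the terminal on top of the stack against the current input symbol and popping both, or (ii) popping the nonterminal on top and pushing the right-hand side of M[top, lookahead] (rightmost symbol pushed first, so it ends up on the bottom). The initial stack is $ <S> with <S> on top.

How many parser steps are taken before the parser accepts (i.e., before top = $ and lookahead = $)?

13

      Stack        Input              Action
   1  $ <S>        w w u w w w w w $  expand <S> → <F> u <H>
   2  $ <H> u <F>  w w u w w w w w $  expand <F> → w w
   3  $ <H> u w w  w w u w w w w w $  match w
   4  $ <H> u w    w u w w w w w $    match w
   5  $ <H> u      u w w w w w $      match u
   6  $ <H>        w w w w w $        expand <H> → w <F> <F>
   7  $ <F> <F> w  w w w w w $        match w
   8  $ <F> <F>    w w w w $          expand <F> → w w
   9  $ <F> w w    w w w w $          match w
  10  $ <F> w      w w w $            match w
  11  $ <F>        w w $              expand <F> → w w
  12  $ w w        w w $              match w
  13  $ w          w $                match w
Accept reached after 13 steps.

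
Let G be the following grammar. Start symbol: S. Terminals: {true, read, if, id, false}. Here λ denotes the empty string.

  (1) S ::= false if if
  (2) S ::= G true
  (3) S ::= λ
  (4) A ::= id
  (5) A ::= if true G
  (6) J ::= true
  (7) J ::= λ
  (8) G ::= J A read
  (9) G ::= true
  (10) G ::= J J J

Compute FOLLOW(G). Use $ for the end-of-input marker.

FIRST(A) = {id, if}
FIRST(J) = {λ, true}
FIRST(G) = {λ, id, if, true}  (via J A read, J J J)
FIRST(S) = {λ, false, id, if, true}  (via G true)
FOLLOW(S) includes $ since S is the start symbol.
FOLLOW(S): S appears on no right-hand side. Thus FOLLOW(S) = {$}.
FOLLOW(A): in G::=J A read, A is followed by read with FIRST {read}. Thus FOLLOW(A) = {read}.
FOLLOW(G): in S::=G true, G is followed by true with FIRST {true}; in A::=if true G, the suffix after G is empty, so FOLLOW(G) ⊇ FOLLOW(A) = {read}. Thus FOLLOW(G) = {read, true}.
FOLLOW(J): in G::=J A read, J is followed by A read with FIRST {id, if}; in G::=J J J (occurrence 1), J is followed by J J with FIRST {λ, true}; in G::=J J J (occurrence 1), the suffix after J is nullable, so FOLLOW(J) ⊇ FOLLOW(G) = {read, true}; in G::=J J J (occurrence 2), J is followed by J with FIRST {λ, true}; in G::=J J J (occurrence 2), the suffix after J is nullable, so FOLLOW(J) ⊇ FOLLOW(G) = {read, true}; in G::=J J J (occurrence 3), the suffix after J is empty, so FOLLOW(J) ⊇ FOLLOW(G) = {read, true}. Thus FOLLOW(J) = {id, if, read, true}.

{read, true}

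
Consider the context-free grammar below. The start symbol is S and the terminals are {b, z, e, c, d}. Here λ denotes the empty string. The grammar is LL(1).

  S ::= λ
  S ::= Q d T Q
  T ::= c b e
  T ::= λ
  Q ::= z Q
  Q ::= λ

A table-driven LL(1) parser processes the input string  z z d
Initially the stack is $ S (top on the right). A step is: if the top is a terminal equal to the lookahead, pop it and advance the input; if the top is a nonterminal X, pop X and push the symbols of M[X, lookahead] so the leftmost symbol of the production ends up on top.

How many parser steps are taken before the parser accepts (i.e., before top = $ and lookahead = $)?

step 1: stack=$ S  input=z z d $  — expand S ::= Q d T Q
step 2: stack=$ Q T d Q  input=z z d $  — expand Q ::= z Q
step 3: stack=$ Q T d Q z  input=z z d $  — match z
step 4: stack=$ Q T d Q  input=z d $  — expand Q ::= z Q
step 5: stack=$ Q T d Q z  input=z d $  — match z
step 6: stack=$ Q T d Q  input=d $  — expand Q ::= λ
step 7: stack=$ Q T d  input=d $  — match d
step 8: stack=$ Q T  input=$  — expand T ::= λ
step 9: stack=$ Q  input=$  — expand Q ::= λ
Accept reached after 9 steps.

9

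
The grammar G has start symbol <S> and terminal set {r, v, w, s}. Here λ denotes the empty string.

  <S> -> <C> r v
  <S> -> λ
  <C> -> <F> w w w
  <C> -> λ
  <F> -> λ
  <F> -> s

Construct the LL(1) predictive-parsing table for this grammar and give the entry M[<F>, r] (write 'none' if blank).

none

FIRST(<F>) = {λ, s}
FIRST(<C>) = {λ, s, w}  (via <F> w w w)
FIRST(<S>) = {λ, r, s, w}  (via <C> r v)
FOLLOW(<S>) includes $ since <S> is the start symbol.
FOLLOW(<F>): in <C>-><F> w w w, <F> is followed by w w w with FIRST {w}. Thus FOLLOW(<F>) = {w}.
For <F> -> λ: FIRST(λ) = {λ}, so it goes in M[<F>, t] for t ∈ {}; since λ ∈ FIRST, also for every t ∈ FOLLOW(<F>) = {w}.
For <F> -> s: FIRST(s) = {s}, so it goes in M[<F>, t] for t ∈ {s}.
None of these place a production in M[<F>, r].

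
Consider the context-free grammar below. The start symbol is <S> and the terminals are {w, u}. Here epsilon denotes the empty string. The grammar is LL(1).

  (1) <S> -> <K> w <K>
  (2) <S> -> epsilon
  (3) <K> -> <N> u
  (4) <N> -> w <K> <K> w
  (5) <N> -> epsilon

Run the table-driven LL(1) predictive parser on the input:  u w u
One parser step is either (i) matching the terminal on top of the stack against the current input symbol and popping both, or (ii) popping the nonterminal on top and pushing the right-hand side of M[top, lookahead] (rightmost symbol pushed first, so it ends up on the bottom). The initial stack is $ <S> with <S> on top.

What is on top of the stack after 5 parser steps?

step 1: stack=$ <S>  input=u w u $  — expand <S> -> <K> w <K>
step 2: stack=$ <K> w <K>  input=u w u $  — expand <K> -> <N> u
step 3: stack=$ <K> w u <N>  input=u w u $  — expand <N> -> epsilon
step 4: stack=$ <K> w u  input=u w u $  — match u
step 5: stack=$ <K> w  input=w u $  — match w
Stack after step 5: $ <K> (top = <K>).

<K>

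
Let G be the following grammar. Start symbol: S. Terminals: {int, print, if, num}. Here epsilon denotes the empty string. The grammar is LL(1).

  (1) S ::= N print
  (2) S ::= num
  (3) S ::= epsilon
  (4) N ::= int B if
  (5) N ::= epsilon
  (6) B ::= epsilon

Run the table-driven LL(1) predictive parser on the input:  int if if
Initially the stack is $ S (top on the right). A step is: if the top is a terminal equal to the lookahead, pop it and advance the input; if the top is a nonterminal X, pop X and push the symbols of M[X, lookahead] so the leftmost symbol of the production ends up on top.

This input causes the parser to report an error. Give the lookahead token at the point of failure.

     Stack             Input        Action
  1  $ S               int if if $  expand S ::= N print
  2  $ print N         int if if $  expand N ::= int B if
  3  $ print if B int  int if if $  match int
  4  $ print if B      if if $      expand B ::= epsilon
  5  $ print if        if if $      match if
  6  $ print           if $         error: top is terminal print but lookahead is if

if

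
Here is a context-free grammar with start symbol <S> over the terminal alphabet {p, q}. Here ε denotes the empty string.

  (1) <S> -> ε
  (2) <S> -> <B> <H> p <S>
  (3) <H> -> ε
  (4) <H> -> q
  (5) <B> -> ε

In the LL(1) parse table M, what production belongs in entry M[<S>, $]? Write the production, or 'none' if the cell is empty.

<S> -> ε

FIRST(<H>): from <H>->ε we get {ε}; from <H>->q we get {q}. So FIRST(<H>) = {ε, q}.
FIRST(<B>): from <B>->ε we get {ε}. So FIRST(<B>) = {ε}.
FIRST(<S>): from <S>->ε we get {ε}; from <S>-><B> <H> p <S> we get {p, q}. So FIRST(<S>) = {ε, p, q}.
FOLLOW(<S>) includes $ since <S> is the start symbol.
FOLLOW(<S>): in <S>-><B> <H> p <S>, the suffix after <S> is empty (adds nothing new). Thus FOLLOW(<S>) = {$}.
For <S> -> ε: FIRST(ε) = {ε}, so it goes in M[<S>, t] for t ∈ {}; since ε ∈ FIRST, also for every t ∈ FOLLOW(<S>) = {$}.
For <S> -> <B> <H> p <S>: FIRST(<B> <H> p <S>) = {p, q}, so it goes in M[<S>, t] for t ∈ {p, q}.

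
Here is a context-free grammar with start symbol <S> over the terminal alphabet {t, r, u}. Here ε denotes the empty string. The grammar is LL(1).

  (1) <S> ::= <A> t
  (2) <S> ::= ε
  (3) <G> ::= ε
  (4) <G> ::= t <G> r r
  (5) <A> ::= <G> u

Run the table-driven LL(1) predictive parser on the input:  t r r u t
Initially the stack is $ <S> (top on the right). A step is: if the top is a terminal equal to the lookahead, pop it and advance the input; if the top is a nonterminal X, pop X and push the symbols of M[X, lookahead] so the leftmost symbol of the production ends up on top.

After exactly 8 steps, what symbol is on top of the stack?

t

     Stack            Input        Action
  1  $ <S>            t r r u t $  expand <S> ::= <A> t
  2  $ t <A>          t r r u t $  expand <A> ::= <G> u
  3  $ t u <G>        t r r u t $  expand <G> ::= t <G> r r
  4  $ t u r r <G> t  t r r u t $  match t
  5  $ t u r r <G>    r r u t $    expand <G> ::= ε
  6  $ t u r r        r r u t $    match r
  7  $ t u r          r u t $      match r
  8  $ t u            u t $        match u
Stack after step 8: $ t (top = t).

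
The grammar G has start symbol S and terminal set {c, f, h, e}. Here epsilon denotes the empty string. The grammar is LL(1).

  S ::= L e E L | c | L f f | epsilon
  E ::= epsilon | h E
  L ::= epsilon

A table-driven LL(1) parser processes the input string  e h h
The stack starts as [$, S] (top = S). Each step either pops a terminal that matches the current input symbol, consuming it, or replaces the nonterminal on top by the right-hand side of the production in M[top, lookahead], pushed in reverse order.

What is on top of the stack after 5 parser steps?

E

step 1: stack=$ S  input=e h h $  — expand S ::= L e E L
step 2: stack=$ L E e L  input=e h h $  — expand L ::= epsilon
step 3: stack=$ L E e  input=e h h $  — match e
step 4: stack=$ L E  input=h h $  — expand E ::= h E
step 5: stack=$ L E h  input=h h $  — match h
Stack after step 5: $ L E (top = E).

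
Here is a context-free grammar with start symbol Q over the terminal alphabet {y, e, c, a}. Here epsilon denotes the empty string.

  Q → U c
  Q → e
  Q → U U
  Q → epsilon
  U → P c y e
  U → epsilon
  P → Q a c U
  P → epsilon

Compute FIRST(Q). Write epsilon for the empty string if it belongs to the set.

FIRST(Q) = {epsilon, a, c, e}  (via U c, U U)
FIRST(P) = {epsilon, a, c, e}  (via Q a c U)
FIRST(U) = {epsilon, a, c, e}  (via P c y e)

{epsilon, a, c, e}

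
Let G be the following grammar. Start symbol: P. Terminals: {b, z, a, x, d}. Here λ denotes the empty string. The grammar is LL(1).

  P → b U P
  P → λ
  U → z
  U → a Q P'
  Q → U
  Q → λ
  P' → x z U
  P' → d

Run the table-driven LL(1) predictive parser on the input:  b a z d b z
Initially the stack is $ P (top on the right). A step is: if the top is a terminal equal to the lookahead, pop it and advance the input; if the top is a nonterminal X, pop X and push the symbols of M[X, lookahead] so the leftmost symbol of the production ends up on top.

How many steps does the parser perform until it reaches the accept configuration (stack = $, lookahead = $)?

14

      Stack       Input          Action
   1  $ P         b a z d b z $  expand P → b U P
   2  $ P U b     b a z d b z $  match b
   3  $ P U       a z d b z $    expand U → a Q P'
   4  $ P P' Q a  a z d b z $    match a
   5  $ P P' Q    z d b z $      expand Q → U
   6  $ P P' U    z d b z $      expand U → z
   7  $ P P' z    z d b z $      match z
   8  $ P P'      d b z $        expand P' → d
   9  $ P d       d b z $        match d
  10  $ P         b z $          expand P → b U P
  11  $ P U b     b z $          match b
  12  $ P U       z $            expand U → z
  13  $ P z       z $            match z
  14  $ P         $              expand P → λ
Accept reached after 14 steps.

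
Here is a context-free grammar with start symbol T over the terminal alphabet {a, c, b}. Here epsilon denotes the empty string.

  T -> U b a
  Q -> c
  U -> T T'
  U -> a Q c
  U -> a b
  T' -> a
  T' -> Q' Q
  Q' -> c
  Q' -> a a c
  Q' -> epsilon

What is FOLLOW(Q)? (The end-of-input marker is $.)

{b, c}

FIRST(Q): from Q->c we get {c}. So FIRST(Q) = {c}.
FIRST(Q'): from Q'->c we get {c}; from Q'->a a c we get {a}; from Q'->epsilon we get {epsilon}. So FIRST(Q') = {epsilon, a, c}.
FIRST(T'): from T'->a we get {a}; from T'->Q' Q we get {a, c}. So FIRST(T') = {a, c}.
FIRST(T): from T->U b a we get {a}. So FIRST(T) = {a}.
FIRST(U): from U->T T' we get {a}; from U->a Q c we get {a}; from U->a b we get {a}. So FIRST(U) = {a}.
FOLLOW(T) includes $ since T is the start symbol.
FOLLOW(T): in U->T T', T is followed by T' with FIRST {a, c}. Thus FOLLOW(T) = {$, a, c}.
FOLLOW(U): in T->U b a, U is followed by b a with FIRST {b}. Thus FOLLOW(U) = {b}.
FOLLOW(T'): in U->T T', the suffix after T' is empty, so FOLLOW(T') ⊇ FOLLOW(U) = {b}. Thus FOLLOW(T') = {b}.
FOLLOW(Q): in U->a Q c, Q is followed by c with FIRST {c}; in T'->Q' Q, the suffix after Q is empty, so FOLLOW(Q) ⊇ FOLLOW(T') = {b}. Thus FOLLOW(Q) = {b, c}.
FOLLOW(Q'): in T'->Q' Q, Q' is followed by Q with FIRST {c}. Thus FOLLOW(Q') = {c}.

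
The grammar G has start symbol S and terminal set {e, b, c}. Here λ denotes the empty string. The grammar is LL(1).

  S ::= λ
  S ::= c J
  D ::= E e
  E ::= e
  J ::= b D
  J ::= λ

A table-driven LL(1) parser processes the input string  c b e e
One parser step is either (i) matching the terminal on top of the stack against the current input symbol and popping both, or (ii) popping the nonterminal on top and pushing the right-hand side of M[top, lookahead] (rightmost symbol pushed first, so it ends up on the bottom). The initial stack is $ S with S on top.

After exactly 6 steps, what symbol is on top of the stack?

e

     Stack  Input      Action
  1  $ S    c b e e $  expand S ::= c J
  2  $ J c  c b e e $  match c
  3  $ J    b e e $    expand J ::= b D
  4  $ D b  b e e $    match b
  5  $ D    e e $      expand D ::= E e
  6  $ e E  e e $      expand E ::= e
Stack after step 6: $ e e (top = e).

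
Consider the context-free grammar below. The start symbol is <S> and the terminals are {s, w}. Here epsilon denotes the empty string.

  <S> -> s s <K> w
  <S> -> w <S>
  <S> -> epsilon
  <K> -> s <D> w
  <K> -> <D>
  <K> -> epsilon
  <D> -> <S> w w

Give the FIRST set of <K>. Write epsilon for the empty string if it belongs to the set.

FIRST(<S>) = {epsilon, s, w}
FIRST(<D>) = {s, w}  (via <S> w w)
FIRST(<K>) = {epsilon, s, w}  (via <D>)

{epsilon, s, w}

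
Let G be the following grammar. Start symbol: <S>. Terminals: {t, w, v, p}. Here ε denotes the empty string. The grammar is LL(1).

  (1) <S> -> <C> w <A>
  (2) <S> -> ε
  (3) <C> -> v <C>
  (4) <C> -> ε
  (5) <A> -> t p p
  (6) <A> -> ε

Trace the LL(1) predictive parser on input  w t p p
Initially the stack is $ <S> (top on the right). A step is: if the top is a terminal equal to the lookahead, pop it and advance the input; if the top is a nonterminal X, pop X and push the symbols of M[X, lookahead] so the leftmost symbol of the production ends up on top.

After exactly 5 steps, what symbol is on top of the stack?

p

step 1: stack=$ <S>  input=w t p p $  — expand <S> -> <C> w <A>
step 2: stack=$ <A> w <C>  input=w t p p $  — expand <C> -> ε
step 3: stack=$ <A> w  input=w t p p $  — match w
step 4: stack=$ <A>  input=t p p $  — expand <A> -> t p p
step 5: stack=$ p p t  input=t p p $  — match t
Stack after step 5: $ p p (top = p).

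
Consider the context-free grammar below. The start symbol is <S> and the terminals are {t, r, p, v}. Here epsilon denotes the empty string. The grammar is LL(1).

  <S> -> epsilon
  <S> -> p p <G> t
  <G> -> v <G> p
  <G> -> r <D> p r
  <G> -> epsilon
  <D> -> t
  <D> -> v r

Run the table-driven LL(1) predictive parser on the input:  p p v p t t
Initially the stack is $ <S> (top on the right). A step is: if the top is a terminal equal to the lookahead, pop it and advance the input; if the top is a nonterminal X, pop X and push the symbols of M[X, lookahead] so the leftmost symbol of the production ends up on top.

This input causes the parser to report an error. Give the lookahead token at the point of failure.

     Stack        Input          Action
  1  $ <S>        p p v p t t $  expand <S> -> p p <G> t
  2  $ t <G> p p  p p v p t t $  match p
  3  $ t <G> p    p v p t t $    match p
  4  $ t <G>      v p t t $      expand <G> -> v <G> p
  5  $ t p <G> v  v p t t $      match v
  6  $ t p <G>    p t t $        expand <G> -> epsilon
  7  $ t p        p t t $        match p
  8  $ t          t t $          match t
  9  $            t $            error: stack empty but input remains

t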